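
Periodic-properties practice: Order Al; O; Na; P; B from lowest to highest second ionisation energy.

Consider each +1 ion: Al⁺ still has 2 valence electrons; O⁺ still has 5 valence electrons; Na⁺ is the bare [Ne] core; P⁺ still has 4 valence electrons; B⁺ still has 2 valence electrons.
Core electrons are held far more tightly than valence electrons, so Na tops the IE_2 order.
Valence configurations: Al⁺ [Ne]3s², O⁺ [He]2s²2p³, P⁺ [Ne]3s²3p², B⁺ [He]2s².
The numbers (kJ/mol): Al 1817, O 3388, Na 4562, P 1907, B 2427.
Hence IE_2: Al < P < B < O < Na.

Al < P < B < O < Na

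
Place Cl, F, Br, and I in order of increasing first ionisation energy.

IE₁ increases left→right with effective nuclear charge and decreases top→bottom as the valence shell moves farther out.
All are in group 17, so first ionization energy increases up the group.
So from lowest to highest: I < Br < Cl < F.

I, Br, Cl, F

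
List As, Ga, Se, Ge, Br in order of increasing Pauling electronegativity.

Ga is in period 4, group 13; Ge is in period 4, group 14; As is in period 4, group 15; Se is in period 4, group 16; Br is in period 4, group 17.
EN rises left→right (higher Z_eff, smaller atoms) and falls top→bottom (larger, more shielded atoms).
All lie in period 4, so electronegativity increases left to right.
So from lowest to highest: Ga < Ge < As < Se < Br.

Ga < Ge < As < Se < Br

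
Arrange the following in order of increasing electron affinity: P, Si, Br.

P < Si < Br

Si is in period 3, group 14; P is in period 3, group 15; Br is in period 4, group 17.
EA tends to increase across a period and decrease down a group, though the pattern is less regular than for IE or radius.
Neither a single period nor a single group — weigh both effects.
Si > P: this pair runs against the simple trend — see the exception note.
Br > Si: the two effects oppose for this pair; the across-period effect wins (325 vs 134 kJ/mol).
Note the exception: Si has a higher electron affinity than P, contrary to the simple trend — adding an electron to P's half-filled 3p³ is unfavourable, so Si (3p²) has the more exothermic EA.
Approximate values (kJ/mol): Si 134, P 72, Br 325.
So from lowest to highest: P < Si < Br.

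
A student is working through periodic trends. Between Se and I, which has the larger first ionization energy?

Se is in period 4, group 16; I is in period 5, group 17.
Removing the outermost electron gets harder across a period and easier down a group.
Here both period and group differ, so the two effects have to be weighed against each other.
I > Se: period and group pull opposite ways; the across-period shift dominates (1008 vs 941 kJ/mol).
Tabulated first ionization energy (kJ/mol): Se 941, I 1008.
So I has the larger first ionization energy (I > Se).

I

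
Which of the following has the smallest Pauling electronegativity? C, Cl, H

Atoms toward the upper right of the periodic table pull bonding electrons most strongly.
Neither a single period nor a single group — weigh both effects.
C > H: period and group pull opposite ways; the across-period shift dominates (2.55 vs 2.20).
Cl > C: the two effects oppose for this pair; the across-period effect wins (3.16 vs 2.55).
For reference (Pauling): H 2.20, C 2.55, Cl 3.16.
The smallest Pauling electronegativity among these belongs to H.

H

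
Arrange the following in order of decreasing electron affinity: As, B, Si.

EA tends to increase across a period and decrease down a group, though the pattern is less regular than for IE or radius.
A diagonal step moves right (one effect) and down (the opposite effect) at once.
As > B: period and group pull opposite ways; the across-period shift dominates (78 vs 27 kJ/mol).
Si > As: period and group pull opposite ways; the down-group shift dominates (134 vs 78 kJ/mol).
Approximate values (kJ/mol): B 27, Si 134, As 78.
So from highest to lowest: Si > As > B.

Si > As > B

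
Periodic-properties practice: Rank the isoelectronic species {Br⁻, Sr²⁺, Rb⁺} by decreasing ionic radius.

All of these have 36 electrons, so size is governed by nuclear charge alone: the more protons, the stronger the pull on the same electron cloud, and the smaller the ion.
Nuclear charges: Sr²⁺ (Z=38), Rb⁺ (Z=37), Br⁻ (Z=35).
Largest to smallest: Br⁻ > Rb⁺ > Sr²⁺.

Br⁻ > Rb⁺ > Sr²⁺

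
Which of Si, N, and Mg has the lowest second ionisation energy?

Mg

The second ionization energy removes an electron from the +1 ion. For each element: Si⁺ still has 3 valence electrons; N⁺ still has 4 valence electrons; Mg⁺ still has 1 valence electron.
All are still removing valence electrons, so compare the +1 ions as you would atoms: IE_2 generally rises across a period (higher Z_eff) and falls down a group (larger shell), subject to the usual subshell exceptions.
Valence configurations: Si⁺ [Ne]3s²3p¹, N⁺ [He]2s²2p², Mg⁺ [Ne]3s¹.
The numbers (kJ/mol): Si 1577, N 2856, Mg 1451.
Hence IE_2: Mg < Si < N.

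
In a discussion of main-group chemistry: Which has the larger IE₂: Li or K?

Li

Consider each +1 ion: Li⁺ is the bare [He] core; K⁺ is the bare [Ar] core.
All of these are removing an electron from a noble-gas core or deeper; the smaller core (lower principal quantum number) is held far more tightly, and within a period the higher nuclear charge binds the same core more tightly.
Approximate IE_2 values (kJ/mol): Li 7298, K 3052.
So the second ionization energies run K < Li.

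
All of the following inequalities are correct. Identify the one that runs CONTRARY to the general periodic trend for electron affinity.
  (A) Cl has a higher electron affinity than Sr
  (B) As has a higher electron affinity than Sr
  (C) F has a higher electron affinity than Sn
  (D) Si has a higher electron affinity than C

(D)

The general trend: electron affinity increases across a period and decreases down a group.
(A) Cl (period 3, group 17) vs Sr (period 5, group 2): the stated order agrees with the simple trend.
(B) As (period 4, group 15) vs Sr (period 5, group 2): the stated order agrees with the simple trend.
(C) F (period 2, group 17) vs Sn (period 5, group 14): the stated order agrees with the simple trend.
(D) Si (period 3, group 14) vs C (period 2, group 14): the stated order contradicts the simple trend.
The exception is (D): Si's larger, more diffuse 3p orbitals accept an added electron slightly more readily than C's compact 2p.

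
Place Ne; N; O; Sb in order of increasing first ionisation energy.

Sb, O, N, Ne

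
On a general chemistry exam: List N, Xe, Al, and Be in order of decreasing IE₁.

First ionization energy rises across a period (greater Z_eff holds electrons more tightly) and falls down a group (valence electrons are farther from the nucleus).
Here both period and group differ, so the two effects have to be weighed against each other.
Be > Al: period and group pull opposite ways; the down-group shift dominates (900 vs 578 kJ/mol).
Xe > Be: the two effects oppose for this pair; the across-period effect wins (1170 vs 900 kJ/mol).
N > Xe: the two effects oppose for this pair; the down-group effect wins (1402 vs 1170 kJ/mol).
For reference (kJ/mol): Be 900, N 1402, Al 578, Xe 1170.
So from highest to lowest: N > Xe > Be > Al.

N > Xe > Be > Al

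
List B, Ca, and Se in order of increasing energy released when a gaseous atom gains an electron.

Ca < B < Se

B is in period 2, group 13; Ca is in period 4, group 2; Se is in period 4, group 16.
Adding an electron releases more energy for atoms nearer the top right (short of the noble gases).
Here both period and group differ, so the two effects have to be weighed against each other.
B > Ca: relative to Ca, both the across-period and down-group shifts push B's electron affinity up.
Se > B: period and group pull opposite ways; the across-period shift dominates (195 vs 27 kJ/mol).
Approximate values (kJ/mol): B 27, Ca 2, Se 195.
So from lowest to highest: Ca < B < Se.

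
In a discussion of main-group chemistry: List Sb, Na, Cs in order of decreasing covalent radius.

Na is in period 3, group 1; Sb is in period 5, group 15; Cs is in period 6, group 1.
Atomic radius shrinks across a period as nuclear charge pulls the same shell inward, and grows down a group as new shells are added.
Here both period and group differ, so the two effects have to be weighed against each other.
Na > Sb: period and group pull opposite ways; the across-period shift dominates (155 vs 140 pm).
Cs > Na: Cs sits below Na in group 1, so the down-group effect alone puts Cs larger.
Approximate values (pm): Na 155, Sb 140, Cs 232.
So from largest to smallest: Cs > Na > Sb.

Cs > Na > Sb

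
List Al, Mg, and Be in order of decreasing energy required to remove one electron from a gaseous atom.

Be, Mg, Al

Be is in period 2, group 2; Mg is in period 3, group 2; Al is in period 3, group 13.
First ionization energy rises across a period (greater Z_eff holds electrons more tightly) and falls down a group (valence electrons are farther from the nucleus).
Here both period and group differ, so the two effects have to be weighed against each other.
Mg > Al: this pair runs against the simple trend — see the exception note.
Be > Mg: they share group 2; the group trend gives Be the larger value.
Note the exception: Mg has a higher first ionization energy than Al, contrary to the simple trend — Al's single 3p electron is easier to remove than one from Mg's filled 3s².
For reference (kJ/mol): Be 900, Mg 738, Al 578.
So from highest to lowest: Be > Mg > Al.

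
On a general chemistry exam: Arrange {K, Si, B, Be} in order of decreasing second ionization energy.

After 1 electron has been removed, what remains? K⁺ is the bare [Ar] core; Si⁺ still has 3 valence electrons; B⁺ still has 2 valence electrons; Be⁺ still has 1 valence electron.
Breaking into a closed-shell core is much more expensive than removing a leftover valence electron — K has the largest IE_2 here.
Valence configurations: Si⁺ [Ne]3s²3p¹, B⁺ [He]2s², Be⁺ [He]2s¹.
The numbers (kJ/mol): K 3052, Si 1577, B 2427, Be 1757.
Putting it together, IE_2: Si < Be < B < K.

K > B > Be > Si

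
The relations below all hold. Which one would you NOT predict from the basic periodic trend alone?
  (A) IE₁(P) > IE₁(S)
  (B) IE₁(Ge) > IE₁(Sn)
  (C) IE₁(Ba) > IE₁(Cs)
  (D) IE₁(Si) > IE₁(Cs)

(A)

The general trend: first ionization energy increases across a period and decreases down a group.
(A) P (period 3, group 15) vs S (period 3, group 16): the stated order contradicts the simple trend.
(B) Ge (period 4, group 14) vs Sn (period 5, group 14): the stated order agrees with the simple trend.
(C) Ba (period 6, group 2) vs Cs (period 6, group 1): the stated order agrees with the simple trend.
(D) Si (period 3, group 14) vs Cs (period 6, group 1): the stated order agrees with the simple trend.
The exception is (A): S (3p⁴) ionizes more easily than half-filled P (3p³) because the paired 3p electron in S is pushed out by e⁻–e⁻ repulsion.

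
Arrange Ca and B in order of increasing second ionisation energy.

Ca < B

The second ionization energy removes an electron from the +1 ion. For each element: Ca⁺ still has 1 valence electron; B⁺ still has 2 valence electrons.
All are still removing valence electrons, so compare the +1 ions as you would atoms: IE_2 generally rises across a period (higher Z_eff) and falls down a group (larger shell), subject to the usual subshell exceptions.
Valence configurations: Ca⁺ [Ar]4s¹, B⁺ [He]2s².
Approximate IE_2 values (kJ/mol): Ca 1145, B 2427.
Putting it together, IE_2: Ca < B.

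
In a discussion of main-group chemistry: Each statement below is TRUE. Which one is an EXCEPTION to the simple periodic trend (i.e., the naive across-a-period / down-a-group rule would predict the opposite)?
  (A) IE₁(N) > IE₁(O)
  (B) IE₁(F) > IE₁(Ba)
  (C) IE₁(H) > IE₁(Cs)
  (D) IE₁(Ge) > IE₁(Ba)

The general trend: first ionization energy increases across a period and decreases down a group.
(A) N (period 2, group 15) vs O (period 2, group 16): the stated order contradicts the simple trend.
(B) F (period 2, group 17) vs Ba (period 6, group 2): the stated order agrees with the simple trend.
(C) H (period 1, group 1) vs Cs (period 6, group 1): the stated order agrees with the simple trend.
(D) Ge (period 4, group 14) vs Ba (period 6, group 2): the stated order agrees with the simple trend.
The exception is (A): pairing an electron in O's 2p⁴ costs repulsion energy, so O ionizes more easily than half-filled N (2p³).

(A)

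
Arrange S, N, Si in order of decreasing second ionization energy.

N > S > Si

The second ionization energy removes an electron from the +1 ion. For each element: S⁺ still has 5 valence electrons; N⁺ still has 4 valence electrons; Si⁺ still has 3 valence electrons.
All are still removing valence electrons, so compare the +1 ions as you would atoms: IE_2 generally rises across a period (higher Z_eff) and falls down a group (larger shell), subject to the usual subshell exceptions.
Valence configurations: S⁺ [Ne]3s²3p³, N⁺ [He]2s²2p², Si⁺ [Ne]3s²3p¹.
Approximate IE_2 values (kJ/mol): S 2252, N 2856, Si 1577.
Overall IE_2 order: Si < S < N.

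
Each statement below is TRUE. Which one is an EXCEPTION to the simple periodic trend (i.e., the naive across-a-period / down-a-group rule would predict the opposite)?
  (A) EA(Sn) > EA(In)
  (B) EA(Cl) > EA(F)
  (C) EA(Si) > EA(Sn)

(B)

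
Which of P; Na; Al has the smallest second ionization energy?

Al

After 1 electron has been removed, what remains? P⁺ still has 4 valence electrons; Na⁺ is the bare [Ne] core; Al⁺ still has 2 valence electrons.
Core electrons are held far more tightly than valence electrons, so Na tops the IE_2 order.
Valence configurations: P⁺ [Ne]3s²3p², Al⁺ [Ne]3s².
Approximate IE_2 values (kJ/mol): P 1907, Na 4562, Al 1817.
Putting it together, IE_2: Al < P < Na.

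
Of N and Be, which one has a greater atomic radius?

Be

Be is in period 2, group 2; N is in period 2, group 15.
Atomic radius shrinks across a period as nuclear charge pulls the same shell inward, and grows down a group as new shells are added.
All lie in period 2, so atomic radius increases right to left.
So Be has the greater atomic radius (Be > N).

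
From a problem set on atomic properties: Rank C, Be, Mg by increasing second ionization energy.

IE_2 is the cost of taking one more electron from the +1 cation: C⁺ still has 3 valence electrons; Be⁺ still has 1 valence electron; Mg⁺ still has 1 valence electron.
All are still removing valence electrons, so compare the +1 ions as you would atoms: IE_2 generally rises across a period (higher Z_eff) and falls down a group (larger shell), subject to the usual subshell exceptions.
Valence configurations: C⁺ [He]2s²2p¹, Be⁺ [He]2s¹, Mg⁺ [Ne]3s¹.
Tabulated IE_2 (kJ/mol): C 2353, Be 1757, Mg 1451.
So the second ionization energies run Mg < Be < C.

Mg, Be, C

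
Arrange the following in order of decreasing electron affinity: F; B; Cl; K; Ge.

Electron affinity generally becomes more exothermic across a period toward the halogens and less exothermic down a group.
Here both period and group differ, so the two effects have to be weighed against each other.
K > B: this pair runs against the simple trend — see the exception note.
Ge > K: both are in period 4; the period trend gives Ge the larger value.
F > Ge: both effects reinforce here, so F is clearly the higher of the two.
Cl > F: this pair runs against the simple trend — see the exception note.
Note the exception: K has a higher electron affinity than B, contrary to the simple trend — B's ns²np¹ configuration gives only a small electron affinity — the sparsely filled np subshell binds an added electron weakly.
Note the exception: Cl has a higher electron affinity than F, contrary to the simple trend — F's small 2p subshell makes the incoming electron feel strong e⁻–e⁻ repulsion, so Cl actually releases more energy on gaining an electron.
For reference (kJ/mol): B 27, F 328, Cl 349, K 48, Ge 119.
So from highest to lowest: Cl > F > Ge > K > B.

Cl > F > Ge > K > B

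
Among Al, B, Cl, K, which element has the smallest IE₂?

Al

After 1 electron has been removed, what remains? Al⁺ still has 2 valence electrons; B⁺ still has 2 valence electrons; Cl⁺ still has 6 valence electrons; K⁺ is the bare [Ar] core.
Breaking into a closed-shell core is much more expensive than removing a leftover valence electron — K has the largest IE_2 here.
Valence configurations: Al⁺ [Ne]3s², B⁺ [He]2s², Cl⁺ [Ne]3s²3p⁴.
Approximate IE_2 values (kJ/mol): Al 1817, B 2427, Cl 2298, K 3052.
Overall IE_2 order: Al < Cl < B < K.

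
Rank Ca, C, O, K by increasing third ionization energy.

After 2 electrons have been removed, what remains? Ca²⁺ is the bare [Ar] core; C²⁺ still has 2 valence electrons; O²⁺ still has 4 valence electrons; K²⁺ is already 1 electron into the core.
Usually core removal costs more than valence removal, but here the competition is close: a tightly held n=2 valence electron can cost more to remove than an n=3 core electron, so the actual values have to decide it.
Valence configurations: C²⁺ [He]2s², O²⁺ [He]2s²2p².
The numbers (kJ/mol): Ca 4912, C 4620, O 5300, K 4420.
So the third ionization energies run K < C < Ca < O.

K < C < Ca < O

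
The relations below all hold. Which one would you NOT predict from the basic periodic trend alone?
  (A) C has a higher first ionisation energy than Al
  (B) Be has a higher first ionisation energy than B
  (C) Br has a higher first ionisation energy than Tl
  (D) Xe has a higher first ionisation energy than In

The general trend: first ionisation energy increases across a period and decreases down a group.
(A) C (period 2, group 14) vs Al (period 3, group 13): the stated order agrees with the simple trend.
(B) Be (period 2, group 2) vs B (period 2, group 13): the stated order contradicts the simple trend.
(C) Br (period 4, group 17) vs Tl (period 6, group 13): the stated order agrees with the simple trend.
(D) Xe (period 5, group 18) vs In (period 5, group 13): the stated order agrees with the simple trend.
The exception is (B): removing B's lone 2p electron is easier than breaking Be's filled 2s².

(B)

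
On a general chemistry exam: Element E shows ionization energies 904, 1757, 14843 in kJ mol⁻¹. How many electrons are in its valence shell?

2

Look for the largest jump between consecutive ionization energies: IE3/IE2 ≈ 8.4, far larger than any earlier ratio.
That jump marks the point where a core electron is being removed. So the atom has 2 valence electrons.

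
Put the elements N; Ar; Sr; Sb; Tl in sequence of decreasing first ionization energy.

N is in period 2, group 15; Ar is in period 3, group 18; Sr is in period 5, group 2; Sb is in period 5, group 15; Tl is in period 6, group 13.
Removing the outermost electron gets harder across a period and easier down a group.
Neither a single period nor a single group — weigh both effects.
Tl > Sr: the two effects oppose for this pair; the across-period effect wins (589 vs 550 kJ/mol).
Sb > Tl: both effects reinforce here, so Sb is clearly the higher of the two.
N > Sb: they share group 15; the group trend gives N the larger value.
Ar > N: the two effects oppose for this pair; the across-period effect wins (1521 vs 1402 kJ/mol).
Tabulated first ionization energy (kJ/mol): N 1402, Ar 1521, Sr 550, Sb 831, Tl 589.
So from highest to lowest: Ar > N > Sb > Tl > Sr.

Ar > N > Sb > Tl > Sr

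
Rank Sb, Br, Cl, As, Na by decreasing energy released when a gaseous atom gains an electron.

Cl, Br, Sb, As, Na

Atoms with high Z_eff and room in the valence shell (especially the halogens) have the most exothermic electron affinities.
These span different periods and groups, so the two trends combine.
As > Na: the two effects oppose for this pair; the across-period effect wins (78 vs 53 kJ/mol).
Sb > As: this pair runs against the simple trend — see the exception note.
Br > Sb: both effects reinforce here, so Br is clearly the higher of the two.
Cl > Br: Cl sits above Br in group 17, so the down-group effect alone puts Cl higher.
Note the exception: Sb has a higher electron affinity than As, contrary to the simple trend — both are half-filled np³, but the pairing/repulsion penalty for the added electron shrinks as the p orbitals become larger and more diffuse down the group, and for Sb that outweighs the weaker nuclear attraction.
Tabulated electron affinity (kJ/mol): Na 53, Cl 349, As 78, Br 325, Sb 103.
So from highest to lowest: Cl > Br > Sb > As > Na.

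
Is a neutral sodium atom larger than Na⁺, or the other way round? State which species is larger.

Forming Na⁺ removes 1 electron from Na. Fewer electrons for the same nuclear charge means less shielding and a higher Z_eff on the remaining electrons, and for main-group metals the entire outer shell is lost.
A cation is smaller than its parent atom: Na⁺ < Na.

Na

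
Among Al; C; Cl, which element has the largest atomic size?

Al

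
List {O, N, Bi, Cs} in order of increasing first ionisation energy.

Cs < Bi < O < N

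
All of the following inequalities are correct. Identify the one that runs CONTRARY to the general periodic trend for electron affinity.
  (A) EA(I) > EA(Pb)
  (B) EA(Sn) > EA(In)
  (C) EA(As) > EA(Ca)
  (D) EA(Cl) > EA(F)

(D)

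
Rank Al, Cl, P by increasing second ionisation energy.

After 1 electron has been removed, what remains? Al⁺ still has 2 valence electrons; Cl⁺ still has 6 valence electrons; P⁺ still has 4 valence electrons.
All are still removing valence electrons, so compare the +1 ions as you would atoms: IE_2 generally rises across a period (higher Z_eff) and falls down a group (larger shell), subject to the usual subshell exceptions.
Valence configurations: Al⁺ [Ne]3s², Cl⁺ [Ne]3s²3p⁴, P⁺ [Ne]3s²3p².
Tabulated IE_2 (kJ/mol): Al 1817, Cl 2298, P 1907.
So the second ionization energies run Al < P < Cl.

Al < P < Cl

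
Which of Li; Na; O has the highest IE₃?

Li

The third ionization energy removes an electron from the +2 ion. For each element: Li²⁺ is already 1 electron into the core; Na²⁺ is already 1 electron into the core; O²⁺ still has 4 valence electrons.
Pulling an electron out of a noble-gas core costs far more than removing a remaining valence electron, so Na and Li sit at the high end of IE_3.
Tabulated IE_3 (kJ/mol): Li 11815, Na 6910, O 5300.
Overall IE_3 order: O < Na < Li.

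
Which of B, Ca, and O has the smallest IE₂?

After 1 electron has been removed, what remains? B⁺ still has 2 valence electrons; Ca⁺ still has 1 valence electron; O⁺ still has 5 valence electrons.
All are still removing valence electrons, so compare the +1 ions as you would atoms: IE_2 generally rises across a period (higher Z_eff) and falls down a group (larger shell), subject to the usual subshell exceptions.
Valence configurations: B⁺ [He]2s², Ca⁺ [Ar]4s¹, O⁺ [He]2s²2p³.
Tabulated IE_2 (kJ/mol): B 2427, Ca 1145, O 3388.
Overall IE_2 order: Ca < B < O.

Ca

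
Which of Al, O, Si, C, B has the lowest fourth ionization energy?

Si

The fourth ionization energy removes an electron from the +3 ion. For each element: Al³⁺ is the bare [Ne] core; O³⁺ still has 3 valence electrons; Si³⁺ still has 1 valence electron; C³⁺ still has 1 valence electron; B³⁺ is the bare [He] core.
Breaking into a closed-shell core is much more expensive than removing a leftover valence electron — Al and B have the largest IE_4 here.
Valence configurations: O³⁺ [He]2s²2p¹, Si³⁺ [Ne]3s¹, C³⁺ [He]2s¹.
The numbers (kJ/mol): Al 11577, O 7469, Si 4356, C 6223, B 25026.
So the fourth ionization energies run Si < C < O < Al < B.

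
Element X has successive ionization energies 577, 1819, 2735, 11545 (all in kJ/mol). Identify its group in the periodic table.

Group 13

Look for the largest jump between consecutive ionization energies: IE4/IE3 ≈ 4.2, far larger than any earlier ratio.
That jump marks the point where a core electron is being removed. So the atom has 3 valence electrons.
A main-group element with 3 valence electrons is in group 13.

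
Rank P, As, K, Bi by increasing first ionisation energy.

P is in period 3, group 15; K is in period 4, group 1; As is in period 4, group 15; Bi is in period 6, group 15.
IE₁ increases left→right with effective nuclear charge and decreases top→bottom as the valence shell moves farther out.
Neither a single period nor a single group — weigh both effects.
Bi > K: the two effects oppose for this pair; the across-period effect wins (703 vs 419 kJ/mol).
As > Bi: As sits above Bi in group 15, so the down-group effect alone puts As higher.
P > As: P sits above As in group 15, so the down-group effect alone puts P higher.
For reference (kJ/mol): P 1012, K 419, As 947, Bi 703.
So from lowest to highest: K < Bi < As < P.

K, Bi, As, P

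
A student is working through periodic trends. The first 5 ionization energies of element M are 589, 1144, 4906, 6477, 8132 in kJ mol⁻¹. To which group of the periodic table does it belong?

Look for the largest jump between consecutive ionization energies: IE3/IE2 ≈ 4.3, far larger than any earlier ratio.
That jump marks the point where a core electron is being removed. So the atom has 2 valence electrons.
A main-group element with 2 valence electrons is in group 2.

Group 2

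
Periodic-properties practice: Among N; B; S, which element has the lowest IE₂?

S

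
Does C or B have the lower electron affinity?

B

B is in period 2, group 13; C is in period 2, group 14.
Electron affinity generally becomes more exothermic across a period toward the halogens and less exothermic down a group.
All lie in period 2, so electron affinity increases left to right.
So B has the lower electron affinity (B < C).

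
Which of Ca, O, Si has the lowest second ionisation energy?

Ca

Consider each +1 ion: Ca⁺ still has 1 valence electron; O⁺ still has 5 valence electrons; Si⁺ still has 3 valence electrons.
All are still removing valence electrons, so compare the +1 ions as you would atoms: IE_2 generally rises across a period (higher Z_eff) and falls down a group (larger shell), subject to the usual subshell exceptions.
Valence configurations: Ca⁺ [Ar]4s¹, O⁺ [He]2s²2p³, Si⁺ [Ne]3s²3p¹.
Tabulated IE_2 (kJ/mol): Ca 1145, O 3388, Si 1577.
So the second ionization energies run Ca < Si < O.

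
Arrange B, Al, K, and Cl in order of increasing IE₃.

IE_3 is the cost of taking one more electron from the +2 cation: B²⁺ still has 1 valence electron; Al²⁺ still has 1 valence electron; K²⁺ is already 1 electron into the core; Cl²⁺ still has 5 valence electrons.
Core electrons are held far more tightly than valence electrons, so K tops the IE_3 order.
Valence configurations: B²⁺ [He]2s¹, Al²⁺ [Ne]3s¹, Cl²⁺ [Ne]3s²3p³.
Tabulated IE_3 (kJ/mol): B 3660, Al 2745, K 4420, Cl 3822.
Putting it together, IE_3: Al < B < Cl < K.

Al, B, Cl, K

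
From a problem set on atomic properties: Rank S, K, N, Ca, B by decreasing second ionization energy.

After 1 electron has been removed, what remains? S⁺ still has 5 valence electrons; K⁺ is the bare [Ar] core; N⁺ still has 4 valence electrons; Ca⁺ still has 1 valence electron; B⁺ still has 2 valence electrons.
Core electrons are held far more tightly than valence electrons, so K tops the IE_2 order.
Valence configurations: S⁺ [Ne]3s²3p³, N⁺ [He]2s²2p², Ca⁺ [Ar]4s¹, B⁺ [He]2s².
Approximate IE_2 values (kJ/mol): S 2252, K 3052, N 2856, Ca 1145, B 2427.
Putting it together, IE_2: Ca < S < B < N < K.

K, N, B, S, Ca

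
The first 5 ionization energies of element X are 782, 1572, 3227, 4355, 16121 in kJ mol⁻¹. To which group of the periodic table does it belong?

Group 14

Look for the largest jump between consecutive ionization energies: IE5/IE4 ≈ 3.7, far larger than any earlier ratio.
That jump marks the point where a core electron is being removed. So the atom has 4 valence electrons.
A main-group element with 4 valence electrons is in group 14.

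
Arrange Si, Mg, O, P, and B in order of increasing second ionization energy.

Mg < Si < P < B < O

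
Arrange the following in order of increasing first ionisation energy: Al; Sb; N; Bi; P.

First ionization energy rises across a period (greater Z_eff holds electrons more tightly) and falls down a group (valence electrons are farther from the nucleus).
Here both period and group differ, so the two effects have to be weighed against each other.
Bi > Al: period and group pull opposite ways; the across-period shift dominates (703 vs 578 kJ/mol).
Sb > Bi: they share group 15; the group trend gives Sb the larger value.
P > Sb: they share group 15; the group trend gives P the larger value.
N > P: they share group 15; the group trend gives N the larger value.
Approximate values (kJ/mol): N 1402, Al 578, P 1012, Sb 831, Bi 703.
So from lowest to highest: Al < Bi < Sb < P < N.

Al, Bi, Sb, P, N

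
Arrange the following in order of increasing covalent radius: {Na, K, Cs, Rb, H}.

H is in period 1, group 1; Na is in period 3, group 1; K is in period 4, group 1; Rb is in period 5, group 1; Cs is in period 6, group 1.
Across a period the added protons contract the valence shell; down a group each new principal shell makes the atom larger.
All are in group 1, so atomic radius increases down the group.
So from smallest to largest: H < Na < K < Rb < Cs.

H < Na < K < Rb < Cs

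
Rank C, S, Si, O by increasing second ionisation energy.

After 1 electron has been removed, what remains? C⁺ still has 3 valence electrons; S⁺ still has 5 valence electrons; Si⁺ still has 3 valence electrons; O⁺ still has 5 valence electrons.
All are still removing valence electrons, so compare the +1 ions as you would atoms: IE_2 generally rises across a period (higher Z_eff) and falls down a group (larger shell), subject to the usual subshell exceptions.
Valence configurations: C⁺ [He]2s²2p¹, S⁺ [Ne]3s²3p³, Si⁺ [Ne]3s²3p¹, O⁺ [He]2s²2p³.
Approximate IE_2 values (kJ/mol): C 2353, S 2252, Si 1577, O 3388.
Overall IE_2 order: Si < S < C < O.

Si < S < C < O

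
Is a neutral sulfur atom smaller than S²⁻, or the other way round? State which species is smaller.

S

Forming S²⁻ adds 2 electrons to S. More electron–electron repulsion in the same shell, with unchanged nuclear charge, lets the cloud expand.
An anion is larger than its parent atom: S²⁻ > S.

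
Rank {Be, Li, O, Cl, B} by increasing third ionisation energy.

B, Cl, O, Li, Be

IE_3 is the cost of taking one more electron from the +2 cation: Be²⁺ is the bare [He] core; Li²⁺ is already 1 electron into the core; O²⁺ still has 4 valence electrons; Cl²⁺ still has 5 valence electrons; B²⁺ still has 1 valence electron.
Core electrons are held far more tightly than valence electrons, so Li and Be top the IE_3 order.
Valence configurations: O²⁺ [He]2s²2p², Cl²⁺ [Ne]3s²3p³, B²⁺ [He]2s¹.
Tabulated IE_3 (kJ/mol): Be 14849, Li 11815, O 5300, Cl 3822, B 3660.
Overall IE_3 order: B < Cl < O < Li < Be.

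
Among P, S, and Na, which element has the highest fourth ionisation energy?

Na

IE_4 is the cost of taking one more electron from the +3 cation: P³⁺ still has 2 valence electrons; S³⁺ still has 3 valence electrons; Na³⁺ is already 2 electrons into the core.
Pulling an electron out of a noble-gas core costs far more than removing a remaining valence electron, so Na sits at the high end of IE_4.
Valence configurations: P³⁺ [Ne]3s², S³⁺ [Ne]3s²3p¹.
S³⁺ loses a lone 3p electron whereas P³⁺ must break into a filled 3s² pair, so IE_4(P) > IE_4(S) even though S has the higher nuclear charge.
Tabulated IE_4 (kJ/mol): P 4964, S 4556, Na 9543.
Hence IE_4: S < P < Na.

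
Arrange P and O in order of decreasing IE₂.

The second ionization energy removes an electron from the +1 ion. For each element: P⁺ still has 4 valence electrons; O⁺ still has 5 valence electrons.
All are still removing valence electrons, so compare the +1 ions as you would atoms: IE_2 generally rises across a period (higher Z_eff) and falls down a group (larger shell), subject to the usual subshell exceptions.
Valence configurations: P⁺ [Ne]3s²3p², O⁺ [He]2s²2p³.
The numbers (kJ/mol): P 1907, O 3388.
So the second ionization energies run P < O.

O > P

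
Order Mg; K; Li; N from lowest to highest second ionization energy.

The second ionization energy removes an electron from the +1 ion. For each element: Mg⁺ still has 1 valence electron; K⁺ is the bare [Ar] core; Li⁺ is the bare [He] core; N⁺ still has 4 valence electrons.
Breaking into a closed-shell core is much more expensive than removing a leftover valence electron — K and Li have the largest IE_2 here.
Valence configurations: Mg⁺ [Ne]3s¹, N⁺ [He]2s²2p².
Tabulated IE_2 (kJ/mol): Mg 1451, K 3052, Li 7298, N 2856.
Overall IE_2 order: Mg < N < K < Li.

Mg < N < K < Li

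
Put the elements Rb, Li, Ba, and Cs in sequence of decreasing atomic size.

Atomic radius shrinks across a period as nuclear charge pulls the same shell inward, and grows down a group as new shells are added.
These span different periods and groups, so the two trends combine.
Ba > Li: the two effects oppose for this pair; the down-group effect wins (196 vs 133 pm).
Rb > Ba: the two effects oppose for this pair; the across-period effect wins (210 vs 196 pm).
Cs > Rb: Cs sits below Rb in group 1, so the down-group effect alone puts Cs larger.
Approximate values (pm): Li 133, Rb 210, Cs 232, Ba 196.
So from largest to smallest: Cs > Rb > Ba > Li.

Cs, Rb, Ba, Li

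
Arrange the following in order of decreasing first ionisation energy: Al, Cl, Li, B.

Cl, B, Al, Li

Li is in period 2, group 1; B is in period 2, group 13; Al is in period 3, group 13; Cl is in period 3, group 17.
Across a period the outer electron is held more tightly (higher IE₁); down a group it sits in a higher shell, more shielded, and comes off more easily.
Neither a single period nor a single group — weigh both effects.
Al > Li: period and group pull opposite ways; the across-period shift dominates (578 vs 520 kJ/mol).
B > Al: they share group 13; the group trend gives B the larger value.
Cl > B: the two effects oppose for this pair; the across-period effect wins (1251 vs 801 kJ/mol).
Approximate values (kJ/mol): Li 520, B 801, Al 578, Cl 1251.
So from highest to lowest: Cl > B > Al > Li.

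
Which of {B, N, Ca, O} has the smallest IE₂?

Ca

IE_2 is the cost of taking one more electron from the +1 cation: B⁺ still has 2 valence electrons; N⁺ still has 4 valence electrons; Ca⁺ still has 1 valence electron; O⁺ still has 5 valence electrons.
All are still removing valence electrons, so compare the +1 ions as you would atoms: IE_2 generally rises across a period (higher Z_eff) and falls down a group (larger shell), subject to the usual subshell exceptions.
Valence configurations: B⁺ [He]2s², N⁺ [He]2s²2p², Ca⁺ [Ar]4s¹, O⁺ [He]2s²2p³.
Tabulated IE_2 (kJ/mol): B 2427, N 2856, Ca 1145, O 3388.
Putting it together, IE_2: Ca < B < N < O.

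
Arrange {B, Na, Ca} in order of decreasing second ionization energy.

IE_2 is the cost of taking one more electron from the +1 cation: B⁺ still has 2 valence electrons; Na⁺ is the bare [Ne] core; Ca⁺ still has 1 valence electron.
Pulling an electron out of a noble-gas core costs far more than removing a remaining valence electron, so Na sits at the high end of IE_2.
Valence configurations: B⁺ [He]2s², Ca⁺ [Ar]4s¹.
The numbers (kJ/mol): B 2427, Na 4562, Ca 1145.
Putting it together, IE_2: Ca < B < Na.

Na > B > Ca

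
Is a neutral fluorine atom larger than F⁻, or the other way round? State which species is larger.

F⁻

Forming F⁻ adds 1 electron to F. More electron–electron repulsion in the same shell, with unchanged nuclear charge, lets the cloud expand.
An anion is larger than its parent atom: F⁻ > F.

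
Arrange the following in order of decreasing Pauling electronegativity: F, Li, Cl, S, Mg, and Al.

F > Cl > S > Al > Mg > Li

EN rises left→right (higher Z_eff, smaller atoms) and falls top→bottom (larger, more shielded atoms).
Neither a single period nor a single group — weigh both effects.
Mg > Li: the two effects oppose for this pair; the across-period effect wins (1.31 vs 0.98).
Al > Mg: Al lies to the right of Mg in period 3, so the across-period effect alone puts Al higher.
S > Al: both are in period 3; the period trend gives S the larger value.
Cl > S: Cl lies to the right of S in period 3, so the across-period effect alone puts Cl higher.
F > Cl: F sits above Cl in group 17, so the down-group effect alone puts F higher.
For reference (Pauling): Li 0.98, F 3.98, Mg 1.31, Al 1.61, S 2.58, Cl 3.16.
So from highest to lowest: F > Cl > S > Al > Mg > Li.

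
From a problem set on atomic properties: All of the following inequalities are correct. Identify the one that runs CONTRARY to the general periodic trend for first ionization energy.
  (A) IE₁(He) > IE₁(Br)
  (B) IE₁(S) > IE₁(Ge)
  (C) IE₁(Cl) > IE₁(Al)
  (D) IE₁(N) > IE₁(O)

(D)

The general trend: first ionization energy increases across a period and decreases down a group.
(A) He (period 1, group 18) vs Br (period 4, group 17): the stated order agrees with the simple trend.
(B) S (period 3, group 16) vs Ge (period 4, group 14): the stated order agrees with the simple trend.
(C) Cl (period 3, group 17) vs Al (period 3, group 13): the stated order agrees with the simple trend.
(D) N (period 2, group 15) vs O (period 2, group 16): the stated order contradicts the simple trend.
The exception is (D): pairing an electron in O's 2p⁴ costs repulsion energy, so O ionizes more easily than half-filled N (2p³).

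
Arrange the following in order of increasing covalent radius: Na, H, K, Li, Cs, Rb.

H < Li < Na < K < Rb < Cs

H is in period 1, group 1; Li is in period 2, group 1; Na is in period 3, group 1; K is in period 4, group 1; Rb is in period 5, group 1; Cs is in period 6, group 1.
Radius decreases left→right (rising Z_eff, same n) and increases top→bottom (higher n).
All are in group 1, so atomic radius increases down the group.
So from smallest to largest: H < Li < Na < K < Rb < Cs.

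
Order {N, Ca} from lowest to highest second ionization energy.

Consider each +1 ion: N⁺ still has 4 valence electrons; Ca⁺ still has 1 valence electron.
All are still removing valence electrons, so compare the +1 ions as you would atoms: IE_2 generally rises across a period (higher Z_eff) and falls down a group (larger shell), subject to the usual subshell exceptions.
Valence configurations: N⁺ [He]2s²2p², Ca⁺ [Ar]4s¹.
The numbers (kJ/mol): N 2856, Ca 1145.
Putting it together, IE_2: Ca < N.

Ca, N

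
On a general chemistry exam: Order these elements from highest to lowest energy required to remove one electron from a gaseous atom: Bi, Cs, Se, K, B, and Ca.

First ionization energy rises across a period (greater Z_eff holds electrons more tightly) and falls down a group (valence electrons are farther from the nucleus).
Neither a single period nor a single group — weigh both effects.
K > Cs: they share group 1; the group trend gives K the larger value.
Ca > K: both are in period 4; the period trend gives Ca the larger value.
Bi > Ca: the two effects oppose for this pair; the across-period effect wins (703 vs 590 kJ/mol).
B > Bi: period and group pull opposite ways; the down-group shift dominates (801 vs 703 kJ/mol).
Se > B: the two effects oppose for this pair; the across-period effect wins (941 vs 801 kJ/mol).
Approximate values (kJ/mol): B 801, K 419, Ca 590, Se 941, Cs 376, Bi 703.
So from highest to lowest: Se > B > Bi > Ca > K > Cs.

Se, B, Bi, Ca, K, Cs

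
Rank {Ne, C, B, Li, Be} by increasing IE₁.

Li < B < Be < C < Ne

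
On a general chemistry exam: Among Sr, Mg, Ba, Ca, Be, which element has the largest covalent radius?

Ba

Radius decreases left→right (rising Z_eff, same n) and increases top→bottom (higher n).
All are in group 2, so atomic radius increases down the group.
The largest covalent radius among these belongs to Ba.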